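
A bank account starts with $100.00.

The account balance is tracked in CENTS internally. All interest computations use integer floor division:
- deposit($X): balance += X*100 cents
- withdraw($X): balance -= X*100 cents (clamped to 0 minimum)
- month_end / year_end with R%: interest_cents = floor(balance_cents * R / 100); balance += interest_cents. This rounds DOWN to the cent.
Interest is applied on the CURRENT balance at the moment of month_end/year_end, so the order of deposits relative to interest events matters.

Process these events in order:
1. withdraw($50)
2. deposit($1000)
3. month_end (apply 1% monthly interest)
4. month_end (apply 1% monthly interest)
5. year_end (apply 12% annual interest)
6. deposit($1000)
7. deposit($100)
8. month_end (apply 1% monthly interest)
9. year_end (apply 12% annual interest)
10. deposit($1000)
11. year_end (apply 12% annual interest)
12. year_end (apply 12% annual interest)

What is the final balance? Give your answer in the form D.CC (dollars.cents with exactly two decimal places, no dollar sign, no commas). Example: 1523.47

Answer: 4517.49

Derivation:
After 1 (withdraw($50)): balance=$50.00 total_interest=$0.00
After 2 (deposit($1000)): balance=$1050.00 total_interest=$0.00
After 3 (month_end (apply 1% monthly interest)): balance=$1060.50 total_interest=$10.50
After 4 (month_end (apply 1% monthly interest)): balance=$1071.10 total_interest=$21.10
After 5 (year_end (apply 12% annual interest)): balance=$1199.63 total_interest=$149.63
After 6 (deposit($1000)): balance=$2199.63 total_interest=$149.63
After 7 (deposit($100)): balance=$2299.63 total_interest=$149.63
After 8 (month_end (apply 1% monthly interest)): balance=$2322.62 total_interest=$172.62
After 9 (year_end (apply 12% annual interest)): balance=$2601.33 total_interest=$451.33
After 10 (deposit($1000)): balance=$3601.33 total_interest=$451.33
After 11 (year_end (apply 12% annual interest)): balance=$4033.48 total_interest=$883.48
After 12 (year_end (apply 12% annual interest)): balance=$4517.49 total_interest=$1367.49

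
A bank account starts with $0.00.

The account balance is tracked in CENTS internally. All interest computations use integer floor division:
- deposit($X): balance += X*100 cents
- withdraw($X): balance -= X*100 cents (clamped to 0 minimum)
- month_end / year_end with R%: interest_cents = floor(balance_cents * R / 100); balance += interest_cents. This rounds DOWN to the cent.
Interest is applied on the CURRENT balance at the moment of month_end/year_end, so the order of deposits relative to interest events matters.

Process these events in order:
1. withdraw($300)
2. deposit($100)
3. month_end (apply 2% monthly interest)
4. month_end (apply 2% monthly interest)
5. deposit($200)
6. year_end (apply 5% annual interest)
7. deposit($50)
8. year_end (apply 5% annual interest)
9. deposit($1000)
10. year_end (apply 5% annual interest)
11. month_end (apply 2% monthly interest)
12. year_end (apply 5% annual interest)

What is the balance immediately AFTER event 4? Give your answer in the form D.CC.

Answer: 104.04

Derivation:
After 1 (withdraw($300)): balance=$0.00 total_interest=$0.00
After 2 (deposit($100)): balance=$100.00 total_interest=$0.00
After 3 (month_end (apply 2% monthly interest)): balance=$102.00 total_interest=$2.00
After 4 (month_end (apply 2% monthly interest)): balance=$104.04 total_interest=$4.04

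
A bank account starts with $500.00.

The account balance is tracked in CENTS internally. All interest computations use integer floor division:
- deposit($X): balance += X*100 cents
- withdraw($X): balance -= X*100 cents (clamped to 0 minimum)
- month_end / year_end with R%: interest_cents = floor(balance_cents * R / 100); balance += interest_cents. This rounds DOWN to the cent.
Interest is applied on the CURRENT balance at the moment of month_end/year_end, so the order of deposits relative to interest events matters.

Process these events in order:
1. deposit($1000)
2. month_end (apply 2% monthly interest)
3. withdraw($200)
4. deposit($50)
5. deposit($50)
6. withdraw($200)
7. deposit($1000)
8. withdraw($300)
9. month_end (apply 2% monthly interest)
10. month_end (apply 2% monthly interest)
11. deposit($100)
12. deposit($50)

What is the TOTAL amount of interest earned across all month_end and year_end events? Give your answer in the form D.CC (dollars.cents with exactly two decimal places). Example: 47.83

After 1 (deposit($1000)): balance=$1500.00 total_interest=$0.00
After 2 (month_end (apply 2% monthly interest)): balance=$1530.00 total_interest=$30.00
After 3 (withdraw($200)): balance=$1330.00 total_interest=$30.00
After 4 (deposit($50)): balance=$1380.00 total_interest=$30.00
After 5 (deposit($50)): balance=$1430.00 total_interest=$30.00
After 6 (withdraw($200)): balance=$1230.00 total_interest=$30.00
After 7 (deposit($1000)): balance=$2230.00 total_interest=$30.00
After 8 (withdraw($300)): balance=$1930.00 total_interest=$30.00
After 9 (month_end (apply 2% monthly interest)): balance=$1968.60 total_interest=$68.60
After 10 (month_end (apply 2% monthly interest)): balance=$2007.97 total_interest=$107.97
After 11 (deposit($100)): balance=$2107.97 total_interest=$107.97
After 12 (deposit($50)): balance=$2157.97 total_interest=$107.97

Answer: 107.97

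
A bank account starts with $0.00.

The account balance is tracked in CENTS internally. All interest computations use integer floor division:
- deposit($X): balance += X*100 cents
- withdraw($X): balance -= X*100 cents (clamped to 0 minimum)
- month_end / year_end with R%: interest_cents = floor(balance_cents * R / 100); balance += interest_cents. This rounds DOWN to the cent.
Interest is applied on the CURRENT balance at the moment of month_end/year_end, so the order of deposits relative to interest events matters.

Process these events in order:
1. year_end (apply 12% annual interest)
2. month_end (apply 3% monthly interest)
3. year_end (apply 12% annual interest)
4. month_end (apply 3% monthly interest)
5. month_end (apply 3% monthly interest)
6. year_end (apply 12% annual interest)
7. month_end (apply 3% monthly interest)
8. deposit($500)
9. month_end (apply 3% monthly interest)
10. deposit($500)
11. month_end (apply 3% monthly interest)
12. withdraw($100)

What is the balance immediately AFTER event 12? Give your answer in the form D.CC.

Answer: 945.45

Derivation:
After 1 (year_end (apply 12% annual interest)): balance=$0.00 total_interest=$0.00
After 2 (month_end (apply 3% monthly interest)): balance=$0.00 total_interest=$0.00
After 3 (year_end (apply 12% annual interest)): balance=$0.00 total_interest=$0.00
After 4 (month_end (apply 3% monthly interest)): balance=$0.00 total_interest=$0.00
After 5 (month_end (apply 3% monthly interest)): balance=$0.00 total_interest=$0.00
After 6 (year_end (apply 12% annual interest)): balance=$0.00 total_interest=$0.00
After 7 (month_end (apply 3% monthly interest)): balance=$0.00 total_interest=$0.00
After 8 (deposit($500)): balance=$500.00 total_interest=$0.00
After 9 (month_end (apply 3% monthly interest)): balance=$515.00 total_interest=$15.00
After 10 (deposit($500)): balance=$1015.00 total_interest=$15.00
After 11 (month_end (apply 3% monthly interest)): balance=$1045.45 total_interest=$45.45
After 12 (withdraw($100)): balance=$945.45 total_interest=$45.45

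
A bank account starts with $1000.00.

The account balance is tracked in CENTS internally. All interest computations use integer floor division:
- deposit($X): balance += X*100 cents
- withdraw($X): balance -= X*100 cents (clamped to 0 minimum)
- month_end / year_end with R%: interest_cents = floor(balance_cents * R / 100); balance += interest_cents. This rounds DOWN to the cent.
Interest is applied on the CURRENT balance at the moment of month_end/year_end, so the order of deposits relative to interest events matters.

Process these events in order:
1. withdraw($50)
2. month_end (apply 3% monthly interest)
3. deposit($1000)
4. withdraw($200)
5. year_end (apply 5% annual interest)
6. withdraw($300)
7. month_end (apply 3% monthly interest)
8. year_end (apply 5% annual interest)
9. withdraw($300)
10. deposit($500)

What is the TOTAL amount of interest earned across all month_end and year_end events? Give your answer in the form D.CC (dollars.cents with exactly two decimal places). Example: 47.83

Answer: 245.16

Derivation:
After 1 (withdraw($50)): balance=$950.00 total_interest=$0.00
After 2 (month_end (apply 3% monthly interest)): balance=$978.50 total_interest=$28.50
After 3 (deposit($1000)): balance=$1978.50 total_interest=$28.50
After 4 (withdraw($200)): balance=$1778.50 total_interest=$28.50
After 5 (year_end (apply 5% annual interest)): balance=$1867.42 total_interest=$117.42
After 6 (withdraw($300)): balance=$1567.42 total_interest=$117.42
After 7 (month_end (apply 3% monthly interest)): balance=$1614.44 total_interest=$164.44
After 8 (year_end (apply 5% annual interest)): balance=$1695.16 total_interest=$245.16
After 9 (withdraw($300)): balance=$1395.16 total_interest=$245.16
After 10 (deposit($500)): balance=$1895.16 total_interest=$245.16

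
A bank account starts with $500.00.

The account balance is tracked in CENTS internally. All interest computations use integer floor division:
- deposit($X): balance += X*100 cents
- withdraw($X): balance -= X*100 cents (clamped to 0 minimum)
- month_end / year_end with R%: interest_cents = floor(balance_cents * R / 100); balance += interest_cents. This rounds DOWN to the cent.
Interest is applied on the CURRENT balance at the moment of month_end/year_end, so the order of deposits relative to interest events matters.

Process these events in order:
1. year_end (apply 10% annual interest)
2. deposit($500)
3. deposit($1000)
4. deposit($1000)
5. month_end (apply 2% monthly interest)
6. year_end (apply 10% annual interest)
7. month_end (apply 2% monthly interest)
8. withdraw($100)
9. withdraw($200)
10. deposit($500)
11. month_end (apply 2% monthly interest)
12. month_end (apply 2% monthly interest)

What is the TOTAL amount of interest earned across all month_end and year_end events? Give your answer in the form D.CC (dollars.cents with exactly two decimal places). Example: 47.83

Answer: 639.63

Derivation:
After 1 (year_end (apply 10% annual interest)): balance=$550.00 total_interest=$50.00
After 2 (deposit($500)): balance=$1050.00 total_interest=$50.00
After 3 (deposit($1000)): balance=$2050.00 total_interest=$50.00
After 4 (deposit($1000)): balance=$3050.00 total_interest=$50.00
After 5 (month_end (apply 2% monthly interest)): balance=$3111.00 total_interest=$111.00
After 6 (year_end (apply 10% annual interest)): balance=$3422.10 total_interest=$422.10
After 7 (month_end (apply 2% monthly interest)): balance=$3490.54 total_interest=$490.54
After 8 (withdraw($100)): balance=$3390.54 total_interest=$490.54
After 9 (withdraw($200)): balance=$3190.54 total_interest=$490.54
After 10 (deposit($500)): balance=$3690.54 total_interest=$490.54
After 11 (month_end (apply 2% monthly interest)): balance=$3764.35 total_interest=$564.35
After 12 (month_end (apply 2% monthly interest)): balance=$3839.63 total_interest=$639.63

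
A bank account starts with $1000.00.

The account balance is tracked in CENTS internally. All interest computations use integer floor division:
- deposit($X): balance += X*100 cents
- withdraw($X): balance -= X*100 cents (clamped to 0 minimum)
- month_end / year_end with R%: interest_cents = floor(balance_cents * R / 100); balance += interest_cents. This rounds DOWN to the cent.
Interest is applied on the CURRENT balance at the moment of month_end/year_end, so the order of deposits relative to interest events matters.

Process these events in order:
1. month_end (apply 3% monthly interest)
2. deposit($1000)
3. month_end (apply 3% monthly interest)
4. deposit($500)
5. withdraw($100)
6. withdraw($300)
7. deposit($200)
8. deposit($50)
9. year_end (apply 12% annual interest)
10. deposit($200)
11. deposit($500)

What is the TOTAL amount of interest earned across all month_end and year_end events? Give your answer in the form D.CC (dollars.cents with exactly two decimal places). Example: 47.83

Answer: 383.80

Derivation:
After 1 (month_end (apply 3% monthly interest)): balance=$1030.00 total_interest=$30.00
After 2 (deposit($1000)): balance=$2030.00 total_interest=$30.00
After 3 (month_end (apply 3% monthly interest)): balance=$2090.90 total_interest=$90.90
After 4 (deposit($500)): balance=$2590.90 total_interest=$90.90
After 5 (withdraw($100)): balance=$2490.90 total_interest=$90.90
After 6 (withdraw($300)): balance=$2190.90 total_interest=$90.90
After 7 (deposit($200)): balance=$2390.90 total_interest=$90.90
After 8 (deposit($50)): balance=$2440.90 total_interest=$90.90
After 9 (year_end (apply 12% annual interest)): balance=$2733.80 total_interest=$383.80
After 10 (deposit($200)): balance=$2933.80 total_interest=$383.80
After 11 (deposit($500)): balance=$3433.80 total_interest=$383.80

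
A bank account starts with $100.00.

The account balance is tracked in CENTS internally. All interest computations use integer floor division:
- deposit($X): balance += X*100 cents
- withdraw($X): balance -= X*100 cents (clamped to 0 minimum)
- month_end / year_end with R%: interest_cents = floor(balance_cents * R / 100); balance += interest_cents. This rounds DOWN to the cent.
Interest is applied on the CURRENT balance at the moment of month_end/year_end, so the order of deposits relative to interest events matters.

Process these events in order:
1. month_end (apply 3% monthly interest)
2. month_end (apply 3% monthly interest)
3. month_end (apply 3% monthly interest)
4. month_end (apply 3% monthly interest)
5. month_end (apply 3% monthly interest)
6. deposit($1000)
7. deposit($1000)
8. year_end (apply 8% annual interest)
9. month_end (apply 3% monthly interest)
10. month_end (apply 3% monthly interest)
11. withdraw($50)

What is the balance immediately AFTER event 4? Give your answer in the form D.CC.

After 1 (month_end (apply 3% monthly interest)): balance=$103.00 total_interest=$3.00
After 2 (month_end (apply 3% monthly interest)): balance=$106.09 total_interest=$6.09
After 3 (month_end (apply 3% monthly interest)): balance=$109.27 total_interest=$9.27
After 4 (month_end (apply 3% monthly interest)): balance=$112.54 total_interest=$12.54

Answer: 112.54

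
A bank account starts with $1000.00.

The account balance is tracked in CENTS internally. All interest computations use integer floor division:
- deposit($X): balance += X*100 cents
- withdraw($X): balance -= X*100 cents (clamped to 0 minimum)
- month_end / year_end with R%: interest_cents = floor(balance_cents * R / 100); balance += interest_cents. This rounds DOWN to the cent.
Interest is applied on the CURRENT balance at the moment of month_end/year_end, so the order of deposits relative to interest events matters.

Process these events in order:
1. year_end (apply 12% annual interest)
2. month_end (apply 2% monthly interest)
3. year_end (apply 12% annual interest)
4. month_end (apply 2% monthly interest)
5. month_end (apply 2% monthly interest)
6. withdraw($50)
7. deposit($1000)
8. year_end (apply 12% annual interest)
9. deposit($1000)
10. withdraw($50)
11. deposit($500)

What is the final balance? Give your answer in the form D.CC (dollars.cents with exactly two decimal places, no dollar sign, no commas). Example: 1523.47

Answer: 4004.89

Derivation:
After 1 (year_end (apply 12% annual interest)): balance=$1120.00 total_interest=$120.00
After 2 (month_end (apply 2% monthly interest)): balance=$1142.40 total_interest=$142.40
After 3 (year_end (apply 12% annual interest)): balance=$1279.48 total_interest=$279.48
After 4 (month_end (apply 2% monthly interest)): balance=$1305.06 total_interest=$305.06
After 5 (month_end (apply 2% monthly interest)): balance=$1331.16 total_interest=$331.16
After 6 (withdraw($50)): balance=$1281.16 total_interest=$331.16
After 7 (deposit($1000)): balance=$2281.16 total_interest=$331.16
After 8 (year_end (apply 12% annual interest)): balance=$2554.89 total_interest=$604.89
After 9 (deposit($1000)): balance=$3554.89 total_interest=$604.89
After 10 (withdraw($50)): balance=$3504.89 total_interest=$604.89
After 11 (deposit($500)): balance=$4004.89 total_interest=$604.89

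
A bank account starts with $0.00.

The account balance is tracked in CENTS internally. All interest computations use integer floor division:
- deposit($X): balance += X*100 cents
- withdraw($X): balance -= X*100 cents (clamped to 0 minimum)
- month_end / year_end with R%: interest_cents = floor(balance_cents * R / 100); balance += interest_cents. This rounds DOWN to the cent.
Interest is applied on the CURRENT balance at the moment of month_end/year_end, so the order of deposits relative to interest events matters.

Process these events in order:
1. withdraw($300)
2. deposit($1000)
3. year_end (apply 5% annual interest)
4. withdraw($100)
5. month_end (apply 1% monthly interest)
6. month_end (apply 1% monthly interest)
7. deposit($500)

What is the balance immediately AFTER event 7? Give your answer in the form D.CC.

Answer: 1469.09

Derivation:
After 1 (withdraw($300)): balance=$0.00 total_interest=$0.00
After 2 (deposit($1000)): balance=$1000.00 total_interest=$0.00
After 3 (year_end (apply 5% annual interest)): balance=$1050.00 total_interest=$50.00
After 4 (withdraw($100)): balance=$950.00 total_interest=$50.00
After 5 (month_end (apply 1% monthly interest)): balance=$959.50 total_interest=$59.50
After 6 (month_end (apply 1% monthly interest)): balance=$969.09 total_interest=$69.09
After 7 (deposit($500)): balance=$1469.09 total_interest=$69.09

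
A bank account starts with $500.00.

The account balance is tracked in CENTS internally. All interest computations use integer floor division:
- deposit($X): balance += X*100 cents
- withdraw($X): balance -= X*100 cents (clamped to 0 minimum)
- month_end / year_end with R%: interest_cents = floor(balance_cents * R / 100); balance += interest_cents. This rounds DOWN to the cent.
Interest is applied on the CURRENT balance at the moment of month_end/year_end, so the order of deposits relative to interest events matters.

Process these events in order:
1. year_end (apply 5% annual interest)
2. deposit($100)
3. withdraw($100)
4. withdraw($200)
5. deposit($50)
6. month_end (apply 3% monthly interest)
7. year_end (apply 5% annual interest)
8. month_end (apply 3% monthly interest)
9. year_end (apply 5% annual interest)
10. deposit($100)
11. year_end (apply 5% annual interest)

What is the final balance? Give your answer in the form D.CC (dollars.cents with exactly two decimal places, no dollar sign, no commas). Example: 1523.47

Answer: 565.53

Derivation:
After 1 (year_end (apply 5% annual interest)): balance=$525.00 total_interest=$25.00
After 2 (deposit($100)): balance=$625.00 total_interest=$25.00
After 3 (withdraw($100)): balance=$525.00 total_interest=$25.00
After 4 (withdraw($200)): balance=$325.00 total_interest=$25.00
After 5 (deposit($50)): balance=$375.00 total_interest=$25.00
After 6 (month_end (apply 3% monthly interest)): balance=$386.25 total_interest=$36.25
After 7 (year_end (apply 5% annual interest)): balance=$405.56 total_interest=$55.56
After 8 (month_end (apply 3% monthly interest)): balance=$417.72 total_interest=$67.72
After 9 (year_end (apply 5% annual interest)): balance=$438.60 total_interest=$88.60
After 10 (deposit($100)): balance=$538.60 total_interest=$88.60
After 11 (year_end (apply 5% annual interest)): balance=$565.53 total_interest=$115.53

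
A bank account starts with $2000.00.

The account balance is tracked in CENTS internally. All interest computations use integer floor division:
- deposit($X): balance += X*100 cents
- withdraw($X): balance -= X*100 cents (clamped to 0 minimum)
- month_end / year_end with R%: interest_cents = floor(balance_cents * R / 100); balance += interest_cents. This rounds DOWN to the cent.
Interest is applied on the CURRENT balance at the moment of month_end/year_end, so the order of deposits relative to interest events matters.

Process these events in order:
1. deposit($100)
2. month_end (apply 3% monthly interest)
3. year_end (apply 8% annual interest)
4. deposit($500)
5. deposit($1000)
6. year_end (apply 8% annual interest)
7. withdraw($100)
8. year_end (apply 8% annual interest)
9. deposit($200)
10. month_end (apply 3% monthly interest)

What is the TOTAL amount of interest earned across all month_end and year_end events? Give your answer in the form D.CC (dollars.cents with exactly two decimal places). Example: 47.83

After 1 (deposit($100)): balance=$2100.00 total_interest=$0.00
After 2 (month_end (apply 3% monthly interest)): balance=$2163.00 total_interest=$63.00
After 3 (year_end (apply 8% annual interest)): balance=$2336.04 total_interest=$236.04
After 4 (deposit($500)): balance=$2836.04 total_interest=$236.04
After 5 (deposit($1000)): balance=$3836.04 total_interest=$236.04
After 6 (year_end (apply 8% annual interest)): balance=$4142.92 total_interest=$542.92
After 7 (withdraw($100)): balance=$4042.92 total_interest=$542.92
After 8 (year_end (apply 8% annual interest)): balance=$4366.35 total_interest=$866.35
After 9 (deposit($200)): balance=$4566.35 total_interest=$866.35
After 10 (month_end (apply 3% monthly interest)): balance=$4703.34 total_interest=$1003.34

Answer: 1003.34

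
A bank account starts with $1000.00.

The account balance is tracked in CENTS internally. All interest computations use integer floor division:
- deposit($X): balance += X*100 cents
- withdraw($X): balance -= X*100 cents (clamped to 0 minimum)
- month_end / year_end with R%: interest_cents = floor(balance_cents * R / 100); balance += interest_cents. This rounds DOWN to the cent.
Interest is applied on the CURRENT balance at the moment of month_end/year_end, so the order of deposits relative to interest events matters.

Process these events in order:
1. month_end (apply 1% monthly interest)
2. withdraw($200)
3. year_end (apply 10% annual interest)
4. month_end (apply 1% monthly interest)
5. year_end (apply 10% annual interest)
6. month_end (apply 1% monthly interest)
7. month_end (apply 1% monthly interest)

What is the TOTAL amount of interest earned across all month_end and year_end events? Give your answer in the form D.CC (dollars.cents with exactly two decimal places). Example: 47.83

After 1 (month_end (apply 1% monthly interest)): balance=$1010.00 total_interest=$10.00
After 2 (withdraw($200)): balance=$810.00 total_interest=$10.00
After 3 (year_end (apply 10% annual interest)): balance=$891.00 total_interest=$91.00
After 4 (month_end (apply 1% monthly interest)): balance=$899.91 total_interest=$99.91
After 5 (year_end (apply 10% annual interest)): balance=$989.90 total_interest=$189.90
After 6 (month_end (apply 1% monthly interest)): balance=$999.79 total_interest=$199.79
After 7 (month_end (apply 1% monthly interest)): balance=$1009.78 total_interest=$209.78

Answer: 209.78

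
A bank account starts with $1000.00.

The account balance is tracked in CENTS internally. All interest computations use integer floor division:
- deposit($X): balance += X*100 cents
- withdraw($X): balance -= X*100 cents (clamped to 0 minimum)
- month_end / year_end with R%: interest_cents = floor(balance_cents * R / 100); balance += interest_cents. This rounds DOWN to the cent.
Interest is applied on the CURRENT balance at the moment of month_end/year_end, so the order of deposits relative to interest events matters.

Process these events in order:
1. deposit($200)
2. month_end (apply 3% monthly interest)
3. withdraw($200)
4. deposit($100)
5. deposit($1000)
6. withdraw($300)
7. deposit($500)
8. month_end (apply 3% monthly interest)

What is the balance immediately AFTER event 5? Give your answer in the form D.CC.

After 1 (deposit($200)): balance=$1200.00 total_interest=$0.00
After 2 (month_end (apply 3% monthly interest)): balance=$1236.00 total_interest=$36.00
After 3 (withdraw($200)): balance=$1036.00 total_interest=$36.00
After 4 (deposit($100)): balance=$1136.00 total_interest=$36.00
After 5 (deposit($1000)): balance=$2136.00 total_interest=$36.00

Answer: 2136.00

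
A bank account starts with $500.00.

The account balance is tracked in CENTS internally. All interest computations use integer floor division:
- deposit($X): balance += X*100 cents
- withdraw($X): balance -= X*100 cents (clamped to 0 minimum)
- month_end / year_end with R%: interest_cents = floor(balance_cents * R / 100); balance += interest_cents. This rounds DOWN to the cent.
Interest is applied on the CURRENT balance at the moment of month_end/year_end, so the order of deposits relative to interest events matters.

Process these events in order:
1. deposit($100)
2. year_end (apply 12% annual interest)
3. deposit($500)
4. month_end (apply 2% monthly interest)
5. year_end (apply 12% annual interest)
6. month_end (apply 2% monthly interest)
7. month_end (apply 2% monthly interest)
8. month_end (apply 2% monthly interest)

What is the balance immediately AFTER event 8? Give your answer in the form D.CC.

After 1 (deposit($100)): balance=$600.00 total_interest=$0.00
After 2 (year_end (apply 12% annual interest)): balance=$672.00 total_interest=$72.00
After 3 (deposit($500)): balance=$1172.00 total_interest=$72.00
After 4 (month_end (apply 2% monthly interest)): balance=$1195.44 total_interest=$95.44
After 5 (year_end (apply 12% annual interest)): balance=$1338.89 total_interest=$238.89
After 6 (month_end (apply 2% monthly interest)): balance=$1365.66 total_interest=$265.66
After 7 (month_end (apply 2% monthly interest)): balance=$1392.97 total_interest=$292.97
After 8 (month_end (apply 2% monthly interest)): balance=$1420.82 total_interest=$320.82

Answer: 1420.82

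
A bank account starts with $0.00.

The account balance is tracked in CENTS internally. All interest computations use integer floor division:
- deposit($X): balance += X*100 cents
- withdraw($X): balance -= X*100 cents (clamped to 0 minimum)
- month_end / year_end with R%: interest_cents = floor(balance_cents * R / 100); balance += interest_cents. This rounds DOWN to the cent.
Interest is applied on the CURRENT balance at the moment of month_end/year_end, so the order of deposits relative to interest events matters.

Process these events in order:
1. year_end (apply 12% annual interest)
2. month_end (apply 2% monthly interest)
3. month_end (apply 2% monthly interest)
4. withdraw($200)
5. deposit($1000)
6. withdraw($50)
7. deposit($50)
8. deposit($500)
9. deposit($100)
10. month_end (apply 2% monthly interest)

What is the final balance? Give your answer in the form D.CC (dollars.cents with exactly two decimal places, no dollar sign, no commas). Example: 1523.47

After 1 (year_end (apply 12% annual interest)): balance=$0.00 total_interest=$0.00
After 2 (month_end (apply 2% monthly interest)): balance=$0.00 total_interest=$0.00
After 3 (month_end (apply 2% monthly interest)): balance=$0.00 total_interest=$0.00
After 4 (withdraw($200)): balance=$0.00 total_interest=$0.00
After 5 (deposit($1000)): balance=$1000.00 total_interest=$0.00
After 6 (withdraw($50)): balance=$950.00 total_interest=$0.00
After 7 (deposit($50)): balance=$1000.00 total_interest=$0.00
After 8 (deposit($500)): balance=$1500.00 total_interest=$0.00
After 9 (deposit($100)): balance=$1600.00 total_interest=$0.00
After 10 (month_end (apply 2% monthly interest)): balance=$1632.00 total_interest=$32.00

Answer: 1632.00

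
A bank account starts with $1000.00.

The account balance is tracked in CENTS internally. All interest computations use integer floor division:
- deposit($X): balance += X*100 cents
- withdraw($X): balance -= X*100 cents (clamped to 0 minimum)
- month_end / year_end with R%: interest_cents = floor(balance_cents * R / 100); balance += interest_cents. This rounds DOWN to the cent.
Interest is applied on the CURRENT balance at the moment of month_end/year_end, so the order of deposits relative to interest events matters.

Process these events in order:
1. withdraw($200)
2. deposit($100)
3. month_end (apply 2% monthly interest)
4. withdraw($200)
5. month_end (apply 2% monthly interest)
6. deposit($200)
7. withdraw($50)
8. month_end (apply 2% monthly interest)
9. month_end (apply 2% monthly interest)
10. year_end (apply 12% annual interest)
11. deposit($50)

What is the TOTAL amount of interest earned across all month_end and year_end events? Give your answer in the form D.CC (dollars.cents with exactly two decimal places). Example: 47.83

After 1 (withdraw($200)): balance=$800.00 total_interest=$0.00
After 2 (deposit($100)): balance=$900.00 total_interest=$0.00
After 3 (month_end (apply 2% monthly interest)): balance=$918.00 total_interest=$18.00
After 4 (withdraw($200)): balance=$718.00 total_interest=$18.00
After 5 (month_end (apply 2% monthly interest)): balance=$732.36 total_interest=$32.36
After 6 (deposit($200)): balance=$932.36 total_interest=$32.36
After 7 (withdraw($50)): balance=$882.36 total_interest=$32.36
After 8 (month_end (apply 2% monthly interest)): balance=$900.00 total_interest=$50.00
After 9 (month_end (apply 2% monthly interest)): balance=$918.00 total_interest=$68.00
After 10 (year_end (apply 12% annual interest)): balance=$1028.16 total_interest=$178.16
After 11 (deposit($50)): balance=$1078.16 total_interest=$178.16

Answer: 178.16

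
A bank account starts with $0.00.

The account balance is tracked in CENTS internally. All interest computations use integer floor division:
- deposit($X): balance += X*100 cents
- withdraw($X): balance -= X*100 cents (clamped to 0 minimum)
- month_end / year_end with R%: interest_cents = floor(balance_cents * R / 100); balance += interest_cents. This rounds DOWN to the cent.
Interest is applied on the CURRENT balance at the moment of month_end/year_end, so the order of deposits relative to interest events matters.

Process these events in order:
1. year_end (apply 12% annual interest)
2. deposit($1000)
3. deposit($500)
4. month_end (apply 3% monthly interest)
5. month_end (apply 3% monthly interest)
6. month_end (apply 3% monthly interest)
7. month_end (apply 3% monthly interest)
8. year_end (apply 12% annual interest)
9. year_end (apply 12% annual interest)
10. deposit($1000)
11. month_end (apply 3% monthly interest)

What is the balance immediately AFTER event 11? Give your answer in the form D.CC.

After 1 (year_end (apply 12% annual interest)): balance=$0.00 total_interest=$0.00
After 2 (deposit($1000)): balance=$1000.00 total_interest=$0.00
After 3 (deposit($500)): balance=$1500.00 total_interest=$0.00
After 4 (month_end (apply 3% monthly interest)): balance=$1545.00 total_interest=$45.00
After 5 (month_end (apply 3% monthly interest)): balance=$1591.35 total_interest=$91.35
After 6 (month_end (apply 3% monthly interest)): balance=$1639.09 total_interest=$139.09
After 7 (month_end (apply 3% monthly interest)): balance=$1688.26 total_interest=$188.26
After 8 (year_end (apply 12% annual interest)): balance=$1890.85 total_interest=$390.85
After 9 (year_end (apply 12% annual interest)): balance=$2117.75 total_interest=$617.75
After 10 (deposit($1000)): balance=$3117.75 total_interest=$617.75
After 11 (month_end (apply 3% monthly interest)): balance=$3211.28 total_interest=$711.28

Answer: 3211.28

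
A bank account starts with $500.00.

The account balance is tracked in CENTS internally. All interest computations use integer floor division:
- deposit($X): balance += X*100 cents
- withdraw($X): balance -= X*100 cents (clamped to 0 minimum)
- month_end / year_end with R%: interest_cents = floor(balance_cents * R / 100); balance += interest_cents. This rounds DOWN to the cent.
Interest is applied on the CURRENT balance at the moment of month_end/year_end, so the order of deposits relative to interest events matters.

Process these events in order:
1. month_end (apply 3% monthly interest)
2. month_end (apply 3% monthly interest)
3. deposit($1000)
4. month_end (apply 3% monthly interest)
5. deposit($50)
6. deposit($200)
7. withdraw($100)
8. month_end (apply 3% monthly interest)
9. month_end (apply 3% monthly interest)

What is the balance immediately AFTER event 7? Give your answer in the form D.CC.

Answer: 1726.36

Derivation:
After 1 (month_end (apply 3% monthly interest)): balance=$515.00 total_interest=$15.00
After 2 (month_end (apply 3% monthly interest)): balance=$530.45 total_interest=$30.45
After 3 (deposit($1000)): balance=$1530.45 total_interest=$30.45
After 4 (month_end (apply 3% monthly interest)): balance=$1576.36 total_interest=$76.36
After 5 (deposit($50)): balance=$1626.36 total_interest=$76.36
After 6 (deposit($200)): balance=$1826.36 total_interest=$76.36
After 7 (withdraw($100)): balance=$1726.36 total_interest=$76.36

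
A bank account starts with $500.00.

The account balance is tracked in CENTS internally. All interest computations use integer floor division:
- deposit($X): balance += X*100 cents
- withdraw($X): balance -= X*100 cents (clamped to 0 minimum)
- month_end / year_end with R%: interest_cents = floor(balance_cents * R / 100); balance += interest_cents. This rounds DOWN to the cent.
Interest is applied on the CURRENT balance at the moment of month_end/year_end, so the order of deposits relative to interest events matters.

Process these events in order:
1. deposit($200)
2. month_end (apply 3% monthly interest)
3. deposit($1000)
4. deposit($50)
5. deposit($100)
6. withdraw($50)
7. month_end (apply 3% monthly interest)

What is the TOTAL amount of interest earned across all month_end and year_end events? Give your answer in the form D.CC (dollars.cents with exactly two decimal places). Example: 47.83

Answer: 75.63

Derivation:
After 1 (deposit($200)): balance=$700.00 total_interest=$0.00
After 2 (month_end (apply 3% monthly interest)): balance=$721.00 total_interest=$21.00
After 3 (deposit($1000)): balance=$1721.00 total_interest=$21.00
After 4 (deposit($50)): balance=$1771.00 total_interest=$21.00
After 5 (deposit($100)): balance=$1871.00 total_interest=$21.00
After 6 (withdraw($50)): balance=$1821.00 total_interest=$21.00
After 7 (month_end (apply 3% monthly interest)): balance=$1875.63 total_interest=$75.63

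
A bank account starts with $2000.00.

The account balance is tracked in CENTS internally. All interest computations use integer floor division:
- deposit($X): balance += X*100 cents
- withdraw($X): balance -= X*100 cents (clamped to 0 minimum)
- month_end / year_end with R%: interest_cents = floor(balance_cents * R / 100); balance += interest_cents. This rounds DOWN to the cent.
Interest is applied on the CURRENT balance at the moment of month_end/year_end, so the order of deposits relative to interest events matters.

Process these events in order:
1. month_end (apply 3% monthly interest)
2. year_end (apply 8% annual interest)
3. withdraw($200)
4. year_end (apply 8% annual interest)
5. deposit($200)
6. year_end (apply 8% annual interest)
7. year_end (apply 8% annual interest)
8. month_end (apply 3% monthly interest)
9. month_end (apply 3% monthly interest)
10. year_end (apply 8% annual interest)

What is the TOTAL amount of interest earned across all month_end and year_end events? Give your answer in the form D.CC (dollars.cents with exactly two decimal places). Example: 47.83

Answer: 1189.73

Derivation:
After 1 (month_end (apply 3% monthly interest)): balance=$2060.00 total_interest=$60.00
After 2 (year_end (apply 8% annual interest)): balance=$2224.80 total_interest=$224.80
After 3 (withdraw($200)): balance=$2024.80 total_interest=$224.80
After 4 (year_end (apply 8% annual interest)): balance=$2186.78 total_interest=$386.78
After 5 (deposit($200)): balance=$2386.78 total_interest=$386.78
After 6 (year_end (apply 8% annual interest)): balance=$2577.72 total_interest=$577.72
After 7 (year_end (apply 8% annual interest)): balance=$2783.93 total_interest=$783.93
After 8 (month_end (apply 3% monthly interest)): balance=$2867.44 total_interest=$867.44
After 9 (month_end (apply 3% monthly interest)): balance=$2953.46 total_interest=$953.46
After 10 (year_end (apply 8% annual interest)): balance=$3189.73 total_interest=$1189.73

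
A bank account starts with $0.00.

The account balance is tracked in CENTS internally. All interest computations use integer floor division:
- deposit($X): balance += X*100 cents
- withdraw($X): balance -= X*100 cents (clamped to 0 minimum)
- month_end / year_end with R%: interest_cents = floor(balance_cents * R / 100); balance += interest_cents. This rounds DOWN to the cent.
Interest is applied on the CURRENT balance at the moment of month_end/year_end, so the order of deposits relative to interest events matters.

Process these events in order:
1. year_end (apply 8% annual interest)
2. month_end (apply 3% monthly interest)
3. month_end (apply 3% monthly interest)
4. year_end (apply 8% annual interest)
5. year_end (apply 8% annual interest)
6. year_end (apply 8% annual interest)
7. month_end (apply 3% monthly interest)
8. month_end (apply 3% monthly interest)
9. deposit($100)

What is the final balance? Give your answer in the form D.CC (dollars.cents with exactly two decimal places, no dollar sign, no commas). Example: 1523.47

After 1 (year_end (apply 8% annual interest)): balance=$0.00 total_interest=$0.00
After 2 (month_end (apply 3% monthly interest)): balance=$0.00 total_interest=$0.00
After 3 (month_end (apply 3% monthly interest)): balance=$0.00 total_interest=$0.00
After 4 (year_end (apply 8% annual interest)): balance=$0.00 total_interest=$0.00
After 5 (year_end (apply 8% annual interest)): balance=$0.00 total_interest=$0.00
After 6 (year_end (apply 8% annual interest)): balance=$0.00 total_interest=$0.00
After 7 (month_end (apply 3% monthly interest)): balance=$0.00 total_interest=$0.00
After 8 (month_end (apply 3% monthly interest)): balance=$0.00 total_interest=$0.00
After 9 (deposit($100)): balance=$100.00 total_interest=$0.00

Answer: 100.00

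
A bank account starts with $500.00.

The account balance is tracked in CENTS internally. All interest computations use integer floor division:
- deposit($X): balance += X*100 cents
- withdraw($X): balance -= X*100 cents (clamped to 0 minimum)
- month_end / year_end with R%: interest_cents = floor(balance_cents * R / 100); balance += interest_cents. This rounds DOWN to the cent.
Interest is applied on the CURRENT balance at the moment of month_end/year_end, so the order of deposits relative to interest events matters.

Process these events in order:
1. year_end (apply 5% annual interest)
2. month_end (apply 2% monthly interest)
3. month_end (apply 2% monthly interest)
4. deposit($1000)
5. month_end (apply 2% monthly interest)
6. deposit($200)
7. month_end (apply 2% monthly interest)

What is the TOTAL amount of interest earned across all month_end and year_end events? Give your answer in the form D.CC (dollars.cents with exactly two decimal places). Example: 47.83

After 1 (year_end (apply 5% annual interest)): balance=$525.00 total_interest=$25.00
After 2 (month_end (apply 2% monthly interest)): balance=$535.50 total_interest=$35.50
After 3 (month_end (apply 2% monthly interest)): balance=$546.21 total_interest=$46.21
After 4 (deposit($1000)): balance=$1546.21 total_interest=$46.21
After 5 (month_end (apply 2% monthly interest)): balance=$1577.13 total_interest=$77.13
After 6 (deposit($200)): balance=$1777.13 total_interest=$77.13
After 7 (month_end (apply 2% monthly interest)): balance=$1812.67 total_interest=$112.67

Answer: 112.67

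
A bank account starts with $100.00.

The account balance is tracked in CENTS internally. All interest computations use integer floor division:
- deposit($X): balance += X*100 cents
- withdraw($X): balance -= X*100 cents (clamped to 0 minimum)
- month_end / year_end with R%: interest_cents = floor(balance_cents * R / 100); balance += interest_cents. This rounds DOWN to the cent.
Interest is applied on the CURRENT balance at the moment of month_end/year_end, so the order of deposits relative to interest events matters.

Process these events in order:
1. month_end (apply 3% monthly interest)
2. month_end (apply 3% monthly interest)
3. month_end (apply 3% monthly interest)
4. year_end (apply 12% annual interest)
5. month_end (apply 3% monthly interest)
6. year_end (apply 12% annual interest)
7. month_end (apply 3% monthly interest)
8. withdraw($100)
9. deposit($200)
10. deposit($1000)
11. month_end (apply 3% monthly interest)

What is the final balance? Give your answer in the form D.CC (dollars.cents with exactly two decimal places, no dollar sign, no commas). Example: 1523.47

Answer: 1282.76

Derivation:
After 1 (month_end (apply 3% monthly interest)): balance=$103.00 total_interest=$3.00
After 2 (month_end (apply 3% monthly interest)): balance=$106.09 total_interest=$6.09
After 3 (month_end (apply 3% monthly interest)): balance=$109.27 total_interest=$9.27
After 4 (year_end (apply 12% annual interest)): balance=$122.38 total_interest=$22.38
After 5 (month_end (apply 3% monthly interest)): balance=$126.05 total_interest=$26.05
After 6 (year_end (apply 12% annual interest)): balance=$141.17 total_interest=$41.17
After 7 (month_end (apply 3% monthly interest)): balance=$145.40 total_interest=$45.40
After 8 (withdraw($100)): balance=$45.40 total_interest=$45.40
After 9 (deposit($200)): balance=$245.40 total_interest=$45.40
After 10 (deposit($1000)): balance=$1245.40 total_interest=$45.40
After 11 (month_end (apply 3% monthly interest)): balance=$1282.76 total_interest=$82.76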